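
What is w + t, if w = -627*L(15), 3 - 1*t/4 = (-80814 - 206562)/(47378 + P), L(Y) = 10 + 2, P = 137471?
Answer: -1387436184/184849 ≈ -7505.8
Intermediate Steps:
L(Y) = 12
t = 3367692/184849 (t = 12 - 4*(-80814 - 206562)/(47378 + 137471) = 12 - (-1149504)/184849 = 12 - 4*(-287376/184849) = 12 + 1149504/184849 = 3367692/184849 ≈ 18.219)
w = -7524 (w = -627*12 = -7524)
w + t = -7524 + 3367692/184849 = -1387436184/184849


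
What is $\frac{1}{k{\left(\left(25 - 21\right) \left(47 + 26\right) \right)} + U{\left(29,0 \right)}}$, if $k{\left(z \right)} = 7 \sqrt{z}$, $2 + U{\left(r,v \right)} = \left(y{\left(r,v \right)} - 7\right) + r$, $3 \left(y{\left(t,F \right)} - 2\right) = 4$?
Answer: $- \frac{15}{8848} + \frac{9 \sqrt{73}}{8848} \approx 0.0069955$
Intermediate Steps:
$y{\left(t,F \right)} = \frac{10}{3}$ ($y{\left(t,F \right)} = 2 + \frac{1}{3} \cdot 4 = 2 + \frac{4}{3} = \frac{10}{3}$)
$U{\left(r,v \right)} = - \frac{17}{3} + r$ ($U{\left(r,v \right)} = -2 + \left(\left(\frac{10}{3} - 7\right) + r\right) = -2 + \left(- \frac{11}{3} + r\right) = - \frac{17}{3} + r$)
$\frac{1}{k{\left(\left(25 - 21\right) \left(47 + 26\right) \right)} + U{\left(29,0 \right)}} = \frac{1}{7 \sqrt{\left(25 - 21\right) \left(47 + 26\right)} + \left(- \frac{17}{3} + 29\right)} = \frac{1}{7 \sqrt{4 \cdot 73} + \frac{70}{3}} = \frac{1}{7 \sqrt{292} + \frac{70}{3}} = \frac{1}{7 \cdot 2 \sqrt{73} + \frac{70}{3}} = \frac{1}{14 \sqrt{73} + \frac{70}{3}} = \frac{1}{\frac{70}{3} + 14 \sqrt{73}}$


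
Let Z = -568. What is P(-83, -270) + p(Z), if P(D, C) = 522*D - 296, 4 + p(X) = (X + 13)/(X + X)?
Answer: -49558581/1136 ≈ -43626.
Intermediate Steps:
p(X) = -4 + (13 + X)/(2*X) (p(X) = -4 + (X + 13)/(X + X) = -4 + (13 + X)/((2*X)) = -4 + (13 + X)*(1/(2*X)) = -4 + (13 + X)/(2*X))
P(D, C) = -296 + 522*D
P(-83, -270) + p(Z) = (-296 + 522*(-83)) + (1/2)*(13 - 7*(-568))/(-568) = (-296 - 43326) + (1/2)*(-1/568)*(13 + 3976) = -43622 + (1/2)*(-1/568)*3989 = -43622 - 3989/1136 = -49558581/1136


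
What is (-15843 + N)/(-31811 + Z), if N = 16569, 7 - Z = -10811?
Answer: -726/20993 ≈ -0.034583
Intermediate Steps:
Z = 10818 (Z = 7 - 1*(-10811) = 7 + 10811 = 10818)
(-15843 + N)/(-31811 + Z) = (-15843 + 16569)/(-31811 + 10818) = 726/(-20993) = 726*(-1/20993) = -726/20993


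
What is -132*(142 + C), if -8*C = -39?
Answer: -38775/2 ≈ -19388.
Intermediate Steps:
C = 39/8 (C = -⅛*(-39) = 39/8 ≈ 4.8750)
-132*(142 + C) = -132*(142 + 39/8) = -132*1175/8 = -38775/2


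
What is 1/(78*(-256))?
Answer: -1/19968 ≈ -5.0080e-5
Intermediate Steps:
1/(78*(-256)) = 1/(-19968) = -1/19968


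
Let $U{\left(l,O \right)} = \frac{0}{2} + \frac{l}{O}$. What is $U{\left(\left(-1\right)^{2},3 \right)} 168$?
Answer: $56$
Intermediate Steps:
$U{\left(l,O \right)} = \frac{l}{O}$ ($U{\left(l,O \right)} = 0 \cdot \frac{1}{2} + \frac{l}{O} = 0 + \frac{l}{O} = \frac{l}{O}$)
$U{\left(\left(-1\right)^{2},3 \right)} 168 = \frac{\left(-1\right)^{2}}{3} \cdot 168 = 1 \cdot \frac{1}{3} \cdot 168 = \frac{1}{3} \cdot 168 = 56$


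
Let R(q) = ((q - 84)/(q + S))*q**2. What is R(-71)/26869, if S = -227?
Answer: 781355/8006962 ≈ 0.097584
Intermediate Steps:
R(q) = q**2*(-84 + q)/(-227 + q) (R(q) = ((q - 84)/(q - 227))*q**2 = ((-84 + q)/(-227 + q))*q**2 = q**2*(-84 + q)/(-227 + q))
R(-71)/26869 = ((-71)**2*(-84 - 71)/(-227 - 71))/26869 = (5041*(-155)/(-298))*(1/26869) = (5041*(-1/298)*(-155))*(1/26869) = (781355/298)*(1/26869) = 781355/8006962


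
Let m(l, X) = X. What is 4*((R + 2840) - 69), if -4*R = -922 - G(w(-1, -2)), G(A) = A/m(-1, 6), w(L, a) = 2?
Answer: 36019/3 ≈ 12006.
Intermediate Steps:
G(A) = A/6
R = 2767/12 (R = -(-922 - 2/6)/4 = -(-922 - 1*⅓)/4 = -(-922 - ⅓)/4 = -¼*(-2767/3) = 2767/12 ≈ 230.58)
4*((R + 2840) - 69) = 4*((2767/12 + 2840) - 69) = 4*(36847/12 - 69) = 4*(36019/12) = 36019/3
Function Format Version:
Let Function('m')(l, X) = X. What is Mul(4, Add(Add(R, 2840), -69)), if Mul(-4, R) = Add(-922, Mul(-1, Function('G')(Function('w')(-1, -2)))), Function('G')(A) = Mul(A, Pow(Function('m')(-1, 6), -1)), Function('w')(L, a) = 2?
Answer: Rational(36019, 3) ≈ 12006.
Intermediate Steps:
Function('G')(A) = Mul(Rational(1, 6), A) (Function('G')(A) = Mul(A, Pow(6, -1)) = Mul(A, Rational(1, 6)) = Mul(Rational(1, 6), A))
R = Rational(2767, 12) (R = Mul(Rational(-1, 4), Add(-922, Mul(-1, Mul(Rational(1, 6), 2)))) = Mul(Rational(-1, 4), Add(-922, Mul(-1, Rational(1, 3)))) = Mul(Rational(-1, 4), Add(-922, Rational(-1, 3))) = Mul(Rational(-1, 4), Rational(-2767, 3)) = Rational(2767, 12) ≈ 230.58)
Mul(4, Add(Add(R, 2840), -69)) = Mul(4, Add(Add(Rational(2767, 12), 2840), -69)) = Mul(4, Add(Rational(36847, 12), -69)) = Mul(4, Rational(36019, 12)) = Rational(36019, 3)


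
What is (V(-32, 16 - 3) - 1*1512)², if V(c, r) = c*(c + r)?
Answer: 817216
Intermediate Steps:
(V(-32, 16 - 3) - 1*1512)² = (-32*(-32 + (16 - 3)) - 1*1512)² = (-32*(-32 + 13) - 1512)² = (-32*(-19) - 1512)² = (608 - 1512)² = (-904)² = 817216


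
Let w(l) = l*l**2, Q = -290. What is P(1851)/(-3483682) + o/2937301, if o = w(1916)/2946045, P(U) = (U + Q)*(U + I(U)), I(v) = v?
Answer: -24991037944554045059/15072883356630387345 ≈ -1.6580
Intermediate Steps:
w(l) = l**3
P(U) = 2*U*(-290 + U) (P(U) = (U - 290)*(U + U) = (-290 + U)*(2*U) = 2*U*(-290 + U))
o = 7033743296/2946045 (o = 1916**3/2946045 = 7033743296*(1/2946045) = 7033743296/2946045 ≈ 2387.5)
P(1851)/(-3483682) + o/2937301 = (2*1851*(-290 + 1851))/(-3483682) + (7033743296/2946045)/2937301 = (2*1851*1561)*(-1/3483682) + (7033743296/2946045)*(1/2937301) = 5778822*(-1/3483682) + 7033743296/8653420924545 = -2889411/1741841 + 7033743296/8653420924545 = -24991037944554045059/15072883356630387345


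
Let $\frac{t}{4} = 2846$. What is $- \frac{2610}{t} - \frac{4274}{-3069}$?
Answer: $\frac{20322563}{17468748} \approx 1.1634$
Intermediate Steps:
$t = 11384$ ($t = 4 \cdot 2846 = 11384$)
$- \frac{2610}{t} - \frac{4274}{-3069} = - \frac{2610}{11384} - \frac{4274}{-3069} = \left(-2610\right) \frac{1}{11384} - - \frac{4274}{3069} = - \frac{1305}{5692} + \frac{4274}{3069} = \frac{20322563}{17468748}$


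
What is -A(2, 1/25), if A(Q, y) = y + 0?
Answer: -1/25 ≈ -0.040000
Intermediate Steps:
A(Q, y) = y
-A(2, 1/25) = -1/25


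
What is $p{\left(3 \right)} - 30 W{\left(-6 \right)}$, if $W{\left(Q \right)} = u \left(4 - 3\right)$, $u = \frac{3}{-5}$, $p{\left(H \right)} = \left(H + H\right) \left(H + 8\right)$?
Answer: $84$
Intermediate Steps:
$p{\left(H \right)} = 2 H \left(8 + H\right)$
$u = - \frac{3}{5}$ ($u = 3 \left(- \frac{1}{5}\right) = - \frac{3}{5} \approx -0.6$)
$W{\left(Q \right)} = - \frac{3}{5}$ ($W{\left(Q \right)} = - \frac{3 \left(4 - 3\right)}{5} = \left(- \frac{3}{5}\right) 1 = - \frac{3}{5}$)
$p{\left(3 \right)} - 30 W{\left(-6 \right)} = 2 \cdot 3 \left(8 + 3\right) - -18 = 2 \cdot 3 \cdot 11 + 18 = 66 + 18 = 84$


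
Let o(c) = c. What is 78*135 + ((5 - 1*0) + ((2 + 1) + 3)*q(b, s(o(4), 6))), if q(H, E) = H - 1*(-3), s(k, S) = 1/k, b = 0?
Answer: 10553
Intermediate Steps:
s(k, S) = 1/k
q(H, E) = 3 + H (q(H, E) = H + 3 = 3 + H)
78*135 + ((5 - 1*0) + ((2 + 1) + 3)*q(b, s(o(4), 6))) = 78*135 + ((5 - 1*0) + ((2 + 1) + 3)*(3 + 0)) = 10530 + ((5 + 0) + (3 + 3)*3) = 10530 + (5 + 6*3) = 10530 + (5 + 18) = 10530 + 23 = 10553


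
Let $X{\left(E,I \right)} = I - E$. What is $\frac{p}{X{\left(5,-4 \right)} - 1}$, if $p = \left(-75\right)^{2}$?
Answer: $- \frac{1125}{2} \approx -562.5$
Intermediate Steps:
$p = 5625$
$\frac{p}{X{\left(5,-4 \right)} - 1} = \frac{1}{\left(-4 - 5\right) - 1} \cdot 5625 = \frac{1}{-9 - 1} \cdot 5625 = \frac{1}{-10} \cdot 5625 = \left(- \frac{1}{10}\right) 5625 = - \frac{1125}{2}$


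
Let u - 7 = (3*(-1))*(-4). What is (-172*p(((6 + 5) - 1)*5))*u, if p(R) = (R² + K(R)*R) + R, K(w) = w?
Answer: -16503400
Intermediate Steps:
u = 19 (u = 7 + (3*(-1))*(-4) = 7 - 3*(-4) = 7 + 12 = 19)
p(R) = R + 2*R² (p(R) = (R² + R*R) + R = (R² + R²) + R = 2*R² + R = R + 2*R²)
(-172*p(((6 + 5) - 1)*5))*u = -172*((6 + 5) - 1)*5*(1 + 2*(((6 + 5) - 1)*5))*19 = -172*(11 - 1)*5*(1 + 2*((11 - 1)*5))*19 = -172*10*5*(1 + 2*(10*5))*19 = -8600*(1 + 2*50)*19 = -8600*(1 + 100)*19 = -8600*101*19 = -172*5050*19 = -868600*19 = -16503400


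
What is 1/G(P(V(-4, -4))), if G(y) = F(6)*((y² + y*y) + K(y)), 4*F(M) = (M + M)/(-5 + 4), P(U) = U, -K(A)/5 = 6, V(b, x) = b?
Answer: -⅙ ≈ -0.16667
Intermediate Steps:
K(A) = -30 (K(A) = -5*6 = -30)
F(M) = -M/2 (F(M) = ((M + M)/(-5 + 4))/4 = ((2*M)/(-1))/4 = ((2*M)*(-1))/4 = (-2*M)/4 = -M/2)
G(y) = 90 - 6*y² (G(y) = (-½*6)*((y² + y*y) - 30) = -3*((y² + y²) - 30) = -3*(2*y² - 30) = -3*(-30 + 2*y²) = 90 - 6*y²)
1/G(P(V(-4, -4))) = 1/(90 - 6*(-4)²) = 1/(90 - 6*16) = 1/(90 - 96) = 1/(-6) = -⅙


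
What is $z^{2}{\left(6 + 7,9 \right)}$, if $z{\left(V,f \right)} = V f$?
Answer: $13689$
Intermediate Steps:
$z^{2}{\left(6 + 7,9 \right)} = \left(\left(6 + 7\right) 9\right)^{2} = \left(13 \cdot 9\right)^{2} = 117^{2} = 13689$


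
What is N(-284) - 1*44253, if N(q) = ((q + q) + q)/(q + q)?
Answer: -88503/2 ≈ -44252.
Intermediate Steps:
N(q) = 3/2 (N(q) = (2*q + q)/((2*q)) = (3*q)*(1/(2*q)) = 3/2)
N(-284) - 1*44253 = 3/2 - 1*44253 = 3/2 - 44253 = -88503/2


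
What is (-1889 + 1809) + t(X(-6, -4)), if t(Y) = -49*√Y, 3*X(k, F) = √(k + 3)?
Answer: -80 - 49*3^(¾)*√I/3 ≈ -106.33 - 26.327*I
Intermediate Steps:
X(k, F) = √(3 + k)/3 (X(k, F) = √(k + 3)/3 = √(3 + k)/3)
(-1889 + 1809) + t(X(-6, -4)) = (-1889 + 1809) - 49*√3*(3 - 6)^(¼)/3 = -80 - 49*(-3)^(¼)*√3/3 = -80 - 49*√3*(3^(¼)*√I)/3 = -80 - 49*3^(¾)*√I/3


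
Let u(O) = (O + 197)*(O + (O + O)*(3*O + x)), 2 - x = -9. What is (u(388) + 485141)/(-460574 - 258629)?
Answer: -534115121/719203 ≈ -742.65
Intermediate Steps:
x = 11 (x = 2 - 1*(-9) = 2 + 9 = 11)
u(O) = (197 + O)*(O + 2*O*(11 + 3*O)) (u(O) = (O + 197)*(O + (O + O)*(3*O + 11)) = (197 + O)*(O + (2*O)*(11 + 3*O)) = (197 + O)*(O + 2*O*(11 + 3*O)))
(u(388) + 485141)/(-460574 - 258629) = (388*(4531 + 6*388² + 1205*388) + 485141)/(-460574 - 258629) = (388*(4531 + 6*150544 + 467540) + 485141)/(-719203) = (388*(4531 + 903264 + 467540) + 485141)*(-1/719203) = (388*1375335 + 485141)*(-1/719203) = (533629980 + 485141)*(-1/719203) = 534115121*(-1/719203) = -534115121/719203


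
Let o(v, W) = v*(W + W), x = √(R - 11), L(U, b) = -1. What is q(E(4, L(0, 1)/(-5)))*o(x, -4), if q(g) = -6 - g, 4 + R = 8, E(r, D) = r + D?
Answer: 408*I*√7/5 ≈ 215.89*I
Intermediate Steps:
E(r, D) = D + r
R = 4 (R = -4 + 8 = 4)
x = I*√7 (x = √(4 - 11) = √(-7) = I*√7 ≈ 2.6458*I)
o(v, W) = 2*W*v (o(v, W) = v*(2*W) = 2*W*v)
q(E(4, L(0, 1)/(-5)))*o(x, -4) = (-6 - (-1/(-5) + 4))*(2*(-4)*(I*√7)) = (-6 - (-1*(-⅕) + 4))*(-8*I*√7) = (-6 - (⅕ + 4))*(-8*I*√7) = (-6 - 1*21/5)*(-8*I*√7) = (-6 - 21/5)*(-8*I*√7) = -(-408)*I*√7/5 = 408*I*√7/5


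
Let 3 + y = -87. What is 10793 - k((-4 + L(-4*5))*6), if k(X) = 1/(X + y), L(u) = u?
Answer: 2525563/234 ≈ 10793.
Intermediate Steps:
y = -90 (y = -3 - 87 = -90)
k(X) = 1/(-90 + X) (k(X) = 1/(X - 90) = 1/(-90 + X))
10793 - k((-4 + L(-4*5))*6) = 10793 - 1/(-90 + (-4 - 4*5)*6) = 10793 - 1/(-90 + (-4 - 20)*6) = 10793 - 1/(-90 - 24*6) = 10793 - 1/(-90 - 144) = 10793 - 1/(-234) = 10793 - 1*(-1/234) = 10793 + 1/234 = 2525563/234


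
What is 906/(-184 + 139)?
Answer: -302/15 ≈ -20.133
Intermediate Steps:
906/(-184 + 139) = 906/(-45) = 906*(-1/45) = -302/15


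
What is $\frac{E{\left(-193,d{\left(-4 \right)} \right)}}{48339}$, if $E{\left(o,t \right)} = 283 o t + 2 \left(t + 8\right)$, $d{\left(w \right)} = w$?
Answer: $\frac{24276}{5371} \approx 4.5198$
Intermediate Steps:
$E{\left(o,t \right)} = 16 + 2 t + 283 o t$ ($E{\left(o,t \right)} = 283 o t + 2 \left(8 + t\right) = 283 o t + \left(16 + 2 t\right) = 16 + 2 t + 283 o t$)
$\frac{E{\left(-193,d{\left(-4 \right)} \right)}}{48339} = \frac{16 + 2 \left(-4\right) + 283 \left(-193\right) \left(-4\right)}{48339} = \left(16 - 8 + 218476\right) \frac{1}{48339} = 218484 \cdot \frac{1}{48339} = \frac{24276}{5371}$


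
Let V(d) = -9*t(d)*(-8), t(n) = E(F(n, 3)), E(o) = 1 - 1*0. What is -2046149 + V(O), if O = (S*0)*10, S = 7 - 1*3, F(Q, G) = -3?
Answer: -2046077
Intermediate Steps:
S = 4 (S = 7 - 3 = 4)
O = 0 (O = (4*0)*10 = 0*10 = 0)
E(o) = 1 (E(o) = 1 + 0 = 1)
t(n) = 1
V(d) = 72 (V(d) = -9*1*(-8) = -9*(-8) = 72)
-2046149 + V(O) = -2046149 + 72 = -2046077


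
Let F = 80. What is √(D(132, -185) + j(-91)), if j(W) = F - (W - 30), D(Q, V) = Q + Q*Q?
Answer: 3*√1973 ≈ 133.26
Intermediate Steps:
D(Q, V) = Q + Q²
j(W) = 110 - W (j(W) = 80 - (W - 30) = 80 - (-30 + W) = 80 + (30 - W) = 110 - W)
√(D(132, -185) + j(-91)) = √(132*(1 + 132) + (110 - 1*(-91))) = √(132*133 + (110 + 91)) = √(17556 + 201) = √17757 = 3*√1973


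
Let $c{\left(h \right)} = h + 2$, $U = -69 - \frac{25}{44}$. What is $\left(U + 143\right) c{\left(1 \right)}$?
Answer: $\frac{9693}{44} \approx 220.3$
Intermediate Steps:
$U = - \frac{3061}{44}$ ($U = -69 - \frac{25}{44} = - \frac{3061}{44} \approx -69.568$)
$c{\left(h \right)} = 2 + h$
$\left(U + 143\right) c{\left(1 \right)} = \left(- \frac{3061}{44} + 143\right) \left(2 + 1\right) = \frac{3231}{44} \cdot 3 = \frac{9693}{44}$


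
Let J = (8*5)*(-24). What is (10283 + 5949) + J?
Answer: 15272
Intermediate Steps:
J = -960 (J = 40*(-24) = -960)
(10283 + 5949) + J = (10283 + 5949) - 960 = 16232 - 960 = 15272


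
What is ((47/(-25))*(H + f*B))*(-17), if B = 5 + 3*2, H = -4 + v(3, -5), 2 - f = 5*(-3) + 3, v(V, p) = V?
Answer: 122247/25 ≈ 4889.9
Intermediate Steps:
f = 14 (f = 2 - (5*(-3) + 3) = 2 - (-15 + 3) = 2 - 1*(-12) = 2 + 12 = 14)
H = -1 (H = -4 + 3 = -1)
B = 11 (B = 5 + 6 = 11)
((47/(-25))*(H + f*B))*(-17) = ((47/(-25))*(-1 + 14*11))*(-17) = ((47*(-1/25))*(-1 + 154))*(-17) = -47/25*153*(-17) = -7191/25*(-17) = 122247/25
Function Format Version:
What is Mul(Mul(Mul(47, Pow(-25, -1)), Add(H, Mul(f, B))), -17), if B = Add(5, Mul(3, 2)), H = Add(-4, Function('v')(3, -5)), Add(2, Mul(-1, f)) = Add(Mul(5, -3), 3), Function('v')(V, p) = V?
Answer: Rational(122247, 25) ≈ 4889.9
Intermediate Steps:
f = 14 (f = Add(2, Mul(-1, Add(Mul(5, -3), 3))) = Add(2, Mul(-1, Add(-15, 3))) = Add(2, Mul(-1, -12)) = Add(2, 12) = 14)
H = -1 (H = Add(-4, 3) = -1)
B = 11 (B = Add(5, 6) = 11)
Mul(Mul(Mul(47, Pow(-25, -1)), Add(H, Mul(f, B))), -17) = Mul(Mul(Mul(47, Pow(-25, -1)), Add(-1, Mul(14, 11))), -17) = Mul(Mul(Mul(47, Rational(-1, 25)), Add(-1, 154)), -17) = Mul(Mul(Rational(-47, 25), 153), -17) = Mul(Rational(-7191, 25), -17) = Rational(122247, 25)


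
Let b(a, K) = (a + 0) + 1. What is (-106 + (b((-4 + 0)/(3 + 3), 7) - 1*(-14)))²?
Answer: 75625/9 ≈ 8402.8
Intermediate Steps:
b(a, K) = 1 + a (b(a, K) = a + 1 = 1 + a)
(-106 + (b((-4 + 0)/(3 + 3), 7) - 1*(-14)))² = (-106 + ((1 + (-4 + 0)/(3 + 3)) - 1*(-14)))² = (-106 + ((1 - 4/6) + 14))² = (-106 + ((1 - 4*⅙) + 14))² = (-106 + ((1 - ⅔) + 14))² = (-106 + (⅓ + 14))² = (-106 + 43/3)² = (-275/3)² = 75625/9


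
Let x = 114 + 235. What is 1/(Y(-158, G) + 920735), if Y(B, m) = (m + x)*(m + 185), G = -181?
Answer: 1/921407 ≈ 1.0853e-6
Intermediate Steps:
x = 349
Y(B, m) = (185 + m)*(349 + m) (Y(B, m) = (m + 349)*(m + 185) = (349 + m)*(185 + m) = (185 + m)*(349 + m))
1/(Y(-158, G) + 920735) = 1/((64565 + (-181)² + 534*(-181)) + 920735) = 1/((64565 + 32761 - 96654) + 920735) = 1/(672 + 920735) = 1/921407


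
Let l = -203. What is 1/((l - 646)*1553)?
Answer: -1/1318497 ≈ -7.5844e-7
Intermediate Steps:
1/((l - 646)*1553) = 1/((-203 - 646)*1553) = 1/(-849*1553) = 1/(-1318497) = -1/1318497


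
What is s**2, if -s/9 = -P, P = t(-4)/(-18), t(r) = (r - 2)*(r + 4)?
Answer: 0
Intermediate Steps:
t(r) = (-2 + r)*(4 + r)
P = 0 (P = (-8 + (-4)**2 + 2*(-4))/(-18) = (-8 + 16 - 8)*(-1/18) = 0*(-1/18) = 0)
s = 0 (s = -(-9)*0 = -9*0 = 0)
s**2 = 0**2 = 0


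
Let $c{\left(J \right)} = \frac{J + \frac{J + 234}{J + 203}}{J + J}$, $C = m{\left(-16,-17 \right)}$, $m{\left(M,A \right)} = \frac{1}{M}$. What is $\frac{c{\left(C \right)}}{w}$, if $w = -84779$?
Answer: $\frac{56641}{550554826} \approx 0.00010288$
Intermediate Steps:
$C = - \frac{1}{16}$ ($C = \frac{1}{-16} = - \frac{1}{16} \approx -0.0625$)
$c{\left(J \right)} = \frac{J + \frac{234 + J}{203 + J}}{2 J}$
$\frac{c{\left(C \right)}}{w} = \frac{\frac{1}{2} \frac{1}{- \frac{1}{16}} \frac{1}{203 - \frac{1}{16}} \left(234 + \left(- \frac{1}{16}\right)^{2} + 204 \left(- \frac{1}{16}\right)\right)}{-84779} = \frac{1}{2} \left(-16\right) \frac{1}{\frac{3247}{16}} \left(234 + \frac{1}{256} - \frac{51}{4}\right) \left(- \frac{1}{84779}\right) = \frac{1}{2} \left(-16\right) \frac{16}{3247} \cdot \frac{56641}{256} \left(- \frac{1}{84779}\right) = \left(- \frac{56641}{6494}\right) \left(- \frac{1}{84779}\right) = \frac{56641}{550554826}$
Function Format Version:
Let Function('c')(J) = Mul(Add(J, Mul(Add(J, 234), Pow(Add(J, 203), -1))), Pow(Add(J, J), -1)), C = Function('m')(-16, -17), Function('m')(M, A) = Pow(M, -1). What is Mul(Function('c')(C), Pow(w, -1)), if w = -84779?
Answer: Rational(56641, 550554826) ≈ 0.00010288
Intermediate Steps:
C = Rational(-1, 16) (C = Pow(-16, -1) = Rational(-1, 16) ≈ -0.062500)
Function('c')(J) = Mul(Rational(1, 2), Pow(J, -1), Add(J, Mul(Pow(Add(203, J), -1), Add(234, J)))) (Function('c')(J) = Mul(Add(J, Mul(Add(234, J), Pow(Add(203, J), -1))), Pow(Mul(2, J), -1)) = Mul(Add(J, Mul(Pow(Add(203, J), -1), Add(234, J))), Mul(Rational(1, 2), Pow(J, -1))) = Mul(Rational(1, 2), Pow(J, -1), Add(J, Mul(Pow(Add(203, J), -1), Add(234, J)))))
Mul(Function('c')(C), Pow(w, -1)) = Mul(Mul(Rational(1, 2), Pow(Rational(-1, 16), -1), Pow(Add(203, Rational(-1, 16)), -1), Add(234, Pow(Rational(-1, 16), 2), Mul(204, Rational(-1, 16)))), Pow(-84779, -1)) = Mul(Mul(Rational(1, 2), -16, Pow(Rational(3247, 16), -1), Add(234, Rational(1, 256), Rational(-51, 4))), Rational(-1, 84779)) = Mul(Mul(Rational(1, 2), -16, Rational(16, 3247), Rational(56641, 256)), Rational(-1, 84779)) = Mul(Rational(-56641, 6494), Rational(-1, 84779)) = Rational(56641, 550554826)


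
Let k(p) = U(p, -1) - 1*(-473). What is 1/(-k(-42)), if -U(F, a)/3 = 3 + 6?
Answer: -1/446 ≈ -0.0022422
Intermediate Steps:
U(F, a) = -27 (U(F, a) = -3*(3 + 6) = -3*9 = -27)
k(p) = 446 (k(p) = -27 - 1*(-473) = -27 + 473 = 446)
1/(-k(-42)) = 1/(-1*446) = 1/(-446) = -1/446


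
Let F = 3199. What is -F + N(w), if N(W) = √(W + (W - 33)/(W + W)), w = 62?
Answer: -3199 + √239227/62 ≈ -3191.1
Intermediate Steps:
N(W) = √(W + (-33 + W)/(2*W)) (N(W) = √(W + (-33 + W)/((2*W))) = √(W + (-33 + W)*(1/(2*W))) = √(W + (-33 + W)/(2*W)))
-F + N(w) = -1*3199 + √(2 - 66/62 + 4*62)/2 = -3199 + √(2 - 66*1/62 + 248)/2 = -3199 + √(2 - 33/31 + 248)/2 = -3199 + √(7717/31)/2 = -3199 + (√239227/31)/2 = -3199 + √239227/62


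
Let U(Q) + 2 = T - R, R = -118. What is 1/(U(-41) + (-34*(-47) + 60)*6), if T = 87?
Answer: 1/10151 ≈ 9.8513e-5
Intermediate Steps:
U(Q) = 203 (U(Q) = -2 + (87 - 1*(-118)) = -2 + (87 + 118) = -2 + 205 = 203)
1/(U(-41) + (-34*(-47) + 60)*6) = 1/(203 + (-34*(-47) + 60)*6) = 1/(203 + (1598 + 60)*6) = 1/(203 + 1658*6) = 1/(203 + 9948) = 1/10151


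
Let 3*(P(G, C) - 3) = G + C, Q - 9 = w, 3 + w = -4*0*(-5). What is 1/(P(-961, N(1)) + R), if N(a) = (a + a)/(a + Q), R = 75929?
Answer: 21/1587847 ≈ 1.3225e-5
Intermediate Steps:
w = -3 (w = -3 - 4*0*(-5) = -3 + 0*(-5) = -3 + 0 = -3)
Q = 6 (Q = 9 - 3 = 6)
N(a) = 2*a/(6 + a) (N(a) = (a + a)/(a + 6) = (2*a)/(6 + a) = 2*a/(6 + a))
P(G, C) = 3 + C/3 + G/3 (P(G, C) = 3 + (G + C)/3 = 3 + (C + G)/3 = 3 + (C/3 + G/3) = 3 + C/3 + G/3)
1/(P(-961, N(1)) + R) = 1/((3 + (2*1/(6 + 1))/3 + (⅓)*(-961)) + 75929) = 1/((3 + (2*1/7)/3 - 961/3) + 75929) = 1/((3 + (2*1*(⅐))/3 - 961/3) + 75929) = 1/((3 + (⅓)*(2/7) - 961/3) + 75929) = 1/((3 + 2/21 - 961/3) + 75929) = 1/(-6662/21 + 75929) = 1/(1587847/21) = 21/1587847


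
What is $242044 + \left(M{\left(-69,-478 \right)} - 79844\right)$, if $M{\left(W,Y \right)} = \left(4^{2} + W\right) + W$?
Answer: $162078$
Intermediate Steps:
$M{\left(W,Y \right)} = 16 + 2 W$ ($M{\left(W,Y \right)} = \left(16 + W\right) + W = 16 + 2 W$)
$242044 + \left(M{\left(-69,-478 \right)} - 79844\right) = 242044 + \left(\left(16 + 2 \left(-69\right)\right) - 79844\right) = 242044 + \left(\left(16 - 138\right) - 79844\right) = 242044 - 79966 = 162078$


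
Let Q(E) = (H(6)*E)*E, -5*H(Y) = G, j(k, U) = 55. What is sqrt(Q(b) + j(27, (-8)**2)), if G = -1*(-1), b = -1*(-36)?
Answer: I*sqrt(5105)/5 ≈ 14.29*I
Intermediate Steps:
b = 36
G = 1
H(Y) = -1/5 (H(Y) = -1/5*1 = -1/5)
Q(E) = -E**2/5 (Q(E) = (-E/5)*E = -E**2/5)
sqrt(Q(b) + j(27, (-8)**2)) = sqrt(-1/5*36**2 + 55) = sqrt(-1/5*1296 + 55) = sqrt(-1296/5 + 55) = sqrt(-1021/5) = I*sqrt(5105)/5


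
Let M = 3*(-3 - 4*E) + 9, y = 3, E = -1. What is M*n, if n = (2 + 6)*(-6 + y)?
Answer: -288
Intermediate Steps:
M = 12 (M = 3*(-3 - 4*(-1)) + 9 = 3*(-3 + 4) + 9 = 3*1 + 9 = 3 + 9 = 12)
n = -24 (n = (2 + 6)*(-6 + 3) = 8*(-3) = -24)
M*n = 12*(-24) = -288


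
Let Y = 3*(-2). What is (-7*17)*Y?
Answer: 714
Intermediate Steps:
Y = -6
(-7*17)*Y = -7*17*(-6) = -119*(-6) = 714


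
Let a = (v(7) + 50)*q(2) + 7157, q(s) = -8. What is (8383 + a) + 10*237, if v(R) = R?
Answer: 17454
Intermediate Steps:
a = 6701 (a = (7 + 50)*(-8) + 7157 = 57*(-8) + 7157 = -456 + 7157 = 6701)
(8383 + a) + 10*237 = (8383 + 6701) + 10*237 = 15084 + 2370 = 17454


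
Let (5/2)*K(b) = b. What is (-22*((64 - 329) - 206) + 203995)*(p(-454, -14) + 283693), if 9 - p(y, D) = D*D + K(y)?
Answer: 304052114366/5 ≈ 6.0810e+10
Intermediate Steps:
K(b) = 2*b/5
p(y, D) = 9 - D² - 2*y/5 (p(y, D) = 9 - (D*D + 2*y/5) = 9 - (D² + 2*y/5) = 9 + (-D² - 2*y/5) = 9 - D² - 2*y/5)
(-22*((64 - 329) - 206) + 203995)*(p(-454, -14) + 283693) = (-22*((64 - 329) - 206) + 203995)*((9 - 1*(-14)² - ⅖*(-454)) + 283693) = (-22*(-265 - 206) + 203995)*((9 - 1*196 + 908/5) + 283693) = (-22*(-471) + 203995)*((9 - 196 + 908/5) + 283693) = (10362 + 203995)*(-27/5 + 283693) = 214357*(1418438/5) = 304052114366/5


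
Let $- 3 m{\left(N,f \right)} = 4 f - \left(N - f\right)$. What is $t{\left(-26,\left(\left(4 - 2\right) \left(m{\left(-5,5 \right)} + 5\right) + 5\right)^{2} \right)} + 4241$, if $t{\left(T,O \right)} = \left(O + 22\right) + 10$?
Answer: $4298$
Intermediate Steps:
$m{\left(N,f \right)} = - \frac{5 f}{3} + \frac{N}{3}$ ($m{\left(N,f \right)} = - \frac{4 f - \left(N - f\right)}{3} = - \frac{- N + 5 f}{3} = - \frac{5 f}{3} + \frac{N}{3}$)
$t{\left(T,O \right)} = 32 + O$ ($t{\left(T,O \right)} = \left(22 + O\right) + 10 = 32 + O$)
$t{\left(-26,\left(\left(4 - 2\right) \left(m{\left(-5,5 \right)} + 5\right) + 5\right)^{2} \right)} + 4241 = \left(32 + \left(\left(4 - 2\right) \left(\left(\left(- \frac{5}{3}\right) 5 + \frac{1}{3} \left(-5\right)\right) + 5\right) + 5\right)^{2}\right) + 4241 = \left(32 + \left(2 \left(\left(- \frac{25}{3} - \frac{5}{3}\right) + 5\right) + 5\right)^{2}\right) + 4241 = \left(32 + \left(2 \left(-10 + 5\right) + 5\right)^{2}\right) + 4241 = \left(32 + \left(2 \left(-5\right) + 5\right)^{2}\right) + 4241 = \left(32 + \left(-10 + 5\right)^{2}\right) + 4241 = \left(32 + \left(-5\right)^{2}\right) + 4241 = \left(32 + 25\right) + 4241 = 57 + 4241 = 4298$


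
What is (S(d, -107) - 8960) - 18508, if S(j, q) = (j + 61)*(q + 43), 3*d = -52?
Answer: -90788/3 ≈ -30263.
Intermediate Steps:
d = -52/3 (d = (1/3)*(-52) = -52/3 ≈ -17.333)
S(j, q) = (43 + q)*(61 + j) (S(j, q) = (61 + j)*(43 + q) = (43 + q)*(61 + j))
(S(d, -107) - 8960) - 18508 = ((2623 + 43*(-52/3) + 61*(-107) - 52/3*(-107)) - 8960) - 18508 = ((2623 - 2236/3 - 6527 + 5564/3) - 8960) - 18508 = (-8384/3 - 8960) - 18508 = -35264/3 - 18508 = -90788/3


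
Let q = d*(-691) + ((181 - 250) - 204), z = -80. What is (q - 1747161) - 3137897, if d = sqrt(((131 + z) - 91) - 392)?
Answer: -4885331 - 8292*I*sqrt(3) ≈ -4.8853e+6 - 14362.0*I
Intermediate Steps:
d = 12*I*sqrt(3) (d = sqrt(((131 - 80) - 91) - 392) = sqrt((51 - 91) - 392) = sqrt(-40 - 392) = sqrt(-432) = 12*I*sqrt(3) ≈ 20.785*I)
q = -273 - 8292*I*sqrt(3) (q = (12*I*sqrt(3))*(-691) + ((181 - 250) - 204) = -8292*I*sqrt(3) + (-69 - 204) = -8292*I*sqrt(3) - 273 = -273 - 8292*I*sqrt(3) ≈ -273.0 - 14362.0*I)
(q - 1747161) - 3137897 = ((-273 - 8292*I*sqrt(3)) - 1747161) - 3137897 = (-1747434 - 8292*I*sqrt(3)) - 3137897 = -4885331 - 8292*I*sqrt(3)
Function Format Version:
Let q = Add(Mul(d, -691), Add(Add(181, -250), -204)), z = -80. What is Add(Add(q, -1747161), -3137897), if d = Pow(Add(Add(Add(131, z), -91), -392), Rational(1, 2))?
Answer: Add(-4885331, Mul(-8292, I, Pow(3, Rational(1, 2)))) ≈ Add(-4.8853e+6, Mul(-14362., I))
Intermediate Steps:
d = Mul(12, I, Pow(3, Rational(1, 2))) (d = Pow(Add(Add(Add(131, -80), -91), -392), Rational(1, 2)) = Pow(Add(Add(51, -91), -392), Rational(1, 2)) = Pow(Add(-40, -392), Rational(1, 2)) = Pow(-432, Rational(1, 2)) = Mul(12, I, Pow(3, Rational(1, 2))) ≈ Mul(20.785, I))
q = Add(-273, Mul(-8292, I, Pow(3, Rational(1, 2)))) (q = Add(Mul(Mul(12, I, Pow(3, Rational(1, 2))), -691), Add(Add(181, -250), -204)) = Add(Mul(-8292, I, Pow(3, Rational(1, 2))), Add(-69, -204)) = Add(Mul(-8292, I, Pow(3, Rational(1, 2))), -273) = Add(-273, Mul(-8292, I, Pow(3, Rational(1, 2)))) ≈ Add(-273.00, Mul(-14362., I)))
Add(Add(q, -1747161), -3137897) = Add(Add(Add(-273, Mul(-8292, I, Pow(3, Rational(1, 2)))), -1747161), -3137897) = Add(Add(-1747434, Mul(-8292, I, Pow(3, Rational(1, 2)))), -3137897) = Add(-4885331, Mul(-8292, I, Pow(3, Rational(1, 2))))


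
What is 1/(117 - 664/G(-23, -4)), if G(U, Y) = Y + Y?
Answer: 1/200 ≈ 0.0050000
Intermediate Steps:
G(U, Y) = 2*Y
1/(117 - 664/G(-23, -4)) = 1/(117 - 664/(2*(-4))) = 1/(117 - 664/(-8)) = 1/(117 - 664*(-1/8)) = 1/(117 + 83) = 1/200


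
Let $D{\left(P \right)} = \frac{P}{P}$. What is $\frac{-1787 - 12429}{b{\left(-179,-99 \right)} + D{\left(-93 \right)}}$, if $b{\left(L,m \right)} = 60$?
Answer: $- \frac{14216}{61} \approx -233.05$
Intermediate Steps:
$D{\left(P \right)} = 1$
$\frac{-1787 - 12429}{b{\left(-179,-99 \right)} + D{\left(-93 \right)}} = \frac{-1787 - 12429}{60 + 1} = - \frac{14216}{61}$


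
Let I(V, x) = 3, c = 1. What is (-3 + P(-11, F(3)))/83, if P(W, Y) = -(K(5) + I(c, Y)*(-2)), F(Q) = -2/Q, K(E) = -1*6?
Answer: 9/83 ≈ 0.10843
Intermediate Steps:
K(E) = -6
P(W, Y) = 12 (P(W, Y) = -(-6 + 3*(-2)) = -(-6 - 6) = -1*(-12) = 12)
(-3 + P(-11, F(3)))/83 = (-3 + 12)/83 = (1/83)*9 = 9/83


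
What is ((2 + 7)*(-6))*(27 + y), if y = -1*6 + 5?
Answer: -1404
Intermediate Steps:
y = -1 (y = -6 + 5 = -1)
((2 + 7)*(-6))*(27 + y) = ((2 + 7)*(-6))*(27 - 1) = (9*(-6))*26 = -54*26 = -1404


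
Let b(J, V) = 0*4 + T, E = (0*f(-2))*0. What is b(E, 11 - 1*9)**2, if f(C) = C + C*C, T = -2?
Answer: 4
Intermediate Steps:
f(C) = C + C**2
E = 0 (E = (0*(-2*(1 - 2)))*0 = (0*(-2*(-1)))*0 = (0*2)*0 = 0*0 = 0)
b(J, V) = -2 (b(J, V) = 0*4 - 2 = 0 - 2 = -2)
b(E, 11 - 1*9)**2 = (-2)**2 = 4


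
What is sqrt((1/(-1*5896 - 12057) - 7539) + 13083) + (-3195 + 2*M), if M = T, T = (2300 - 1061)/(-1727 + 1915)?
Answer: -299091/94 + sqrt(1786887780743)/17953 ≈ -3107.4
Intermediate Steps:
T = 1239/188 ≈ 6.5904
M = 1239/188 ≈ 6.5904
sqrt((1/(-1*5896 - 12057) - 7539) + 13083) + (-3195 + 2*M) = sqrt((1/(-1*5896 - 12057) - 7539) + 13083) + (-3195 + 2*(1239/188)) = sqrt((1/(-5896 - 12057) - 7539) + 13083) + (-3195 + 1239/94) = sqrt((1/(-17953) - 7539) + 13083) - 299091/94 = sqrt((-1/17953 - 7539) + 13083) - 299091/94 = sqrt(-135347668/17953 + 13083) - 299091/94 = sqrt(99531431/17953) - 299091/94 = sqrt(1786887780743)/17953 - 299091/94 = -299091/94 + sqrt(1786887780743)/17953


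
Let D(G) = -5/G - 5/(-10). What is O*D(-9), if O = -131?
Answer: -2489/18 ≈ -138.28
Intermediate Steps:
D(G) = ½ - 5/G (D(G) = -5/G - 5*(-⅒) = -5/G + ½ = ½ - 5/G)
O*D(-9) = -131*(-10 - 9)/(2*(-9)) = -131*(-1)*(-19)/(2*9) = -131*19/18 = -2489/18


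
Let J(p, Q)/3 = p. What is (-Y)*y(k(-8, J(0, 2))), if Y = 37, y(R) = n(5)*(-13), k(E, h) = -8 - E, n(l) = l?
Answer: 2405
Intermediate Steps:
J(p, Q) = 3*p
y(R) = -65 (y(R) = 5*(-13) = -65)
(-Y)*y(k(-8, J(0, 2))) = -1*37*(-65) = -37*(-65) = 2405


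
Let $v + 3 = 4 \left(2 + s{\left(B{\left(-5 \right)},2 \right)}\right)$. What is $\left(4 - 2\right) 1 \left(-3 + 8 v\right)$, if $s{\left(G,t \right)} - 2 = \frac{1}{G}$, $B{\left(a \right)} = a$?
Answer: $\frac{946}{5} \approx 189.2$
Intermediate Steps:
$s{\left(G,t \right)} = 2 + \frac{1}{G}$
$v = \frac{61}{5}$ ($v = -3 + 4 \left(2 + \left(2 + \frac{1}{-5}\right)\right) = -3 + 4 \left(2 + \left(2 - \frac{1}{5}\right)\right) = -3 + 4 \left(2 + \frac{9}{5}\right) = -3 + 4 \cdot \frac{19}{5} = -3 + \frac{76}{5} = \frac{61}{5} \approx 12.2$)
$\left(4 - 2\right) 1 \left(-3 + 8 v\right) = \left(4 - 2\right) 1 \left(-3 + 8 \cdot \frac{61}{5}\right) = 2 \cdot 1 \left(-3 + \frac{488}{5}\right) = 2 \cdot \frac{473}{5} = \frac{946}{5}$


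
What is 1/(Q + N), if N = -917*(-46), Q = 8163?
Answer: 1/50345 ≈ 1.9863e-5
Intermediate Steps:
N = 42182
1/(Q + N) = 1/(8163 + 42182) = 1/50345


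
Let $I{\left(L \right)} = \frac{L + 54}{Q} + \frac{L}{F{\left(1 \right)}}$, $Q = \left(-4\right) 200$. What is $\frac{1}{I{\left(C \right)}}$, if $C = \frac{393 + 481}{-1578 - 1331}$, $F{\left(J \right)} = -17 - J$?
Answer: $- \frac{5236200}{264077} \approx -19.828$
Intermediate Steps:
$Q = -800$
$C = - \frac{874}{2909}$ ($C = \frac{874}{-2909} = 874 \left(- \frac{1}{2909}\right) = - \frac{874}{2909} \approx -0.30045$)
$I{\left(L \right)} = - \frac{27}{400} - \frac{409 L}{7200}$ ($I{\left(L \right)} = \frac{L + 54}{-800} + \frac{L}{-17 - 1} = \left(54 + L\right) \left(- \frac{1}{800}\right) + \frac{L}{-17 - 1} = \left(- \frac{27}{400} - \frac{L}{800}\right) + \frac{L}{-18} = \left(- \frac{27}{400} - \frac{L}{800}\right) + L \left(- \frac{1}{18}\right) = \left(- \frac{27}{400} - \frac{L}{800}\right) - \frac{L}{18} = - \frac{27}{400} - \frac{409 L}{7200}$)
$\frac{1}{I{\left(C \right)}} = \frac{1}{- \frac{27}{400} - - \frac{178733}{10472400}} = \frac{1}{- \frac{27}{400} + \frac{178733}{10472400}} = \frac{1}{- \frac{264077}{5236200}} = - \frac{5236200}{264077}$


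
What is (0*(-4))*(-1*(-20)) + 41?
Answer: 41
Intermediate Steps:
(0*(-4))*(-1*(-20)) + 41 = 0*20 + 41 = 0 + 41 = 41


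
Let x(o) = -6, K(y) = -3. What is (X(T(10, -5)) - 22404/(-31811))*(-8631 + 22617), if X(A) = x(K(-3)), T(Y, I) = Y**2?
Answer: -2356109532/31811 ≈ -74066.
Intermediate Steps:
X(A) = -6
(X(T(10, -5)) - 22404/(-31811))*(-8631 + 22617) = (-6 - 22404/(-31811))*(-8631 + 22617) = (-6 - 22404*(-1/31811))*13986 = (-6 + 22404/31811)*13986 = -168462/31811*13986 = -2356109532/31811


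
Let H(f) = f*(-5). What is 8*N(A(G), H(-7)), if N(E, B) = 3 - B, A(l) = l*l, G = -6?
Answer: -256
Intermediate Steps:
H(f) = -5*f
A(l) = l²
8*N(A(G), H(-7)) = 8*(3 - (-5)*(-7)) = 8*(3 - 1*35) = 8*(3 - 35) = 8*(-32) = -256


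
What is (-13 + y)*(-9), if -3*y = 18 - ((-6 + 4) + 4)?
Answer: 165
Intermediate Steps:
y = -16/3 (y = -(18 - ((-6 + 4) + 4))/3 = -(18 - (-2 + 4))/3 = -(18 - 1*2)/3 = -(18 - 2)/3 = -1/3*16 = -16/3 ≈ -5.3333)
(-13 + y)*(-9) = (-13 - 16/3)*(-9) = -55/3*(-9) = 165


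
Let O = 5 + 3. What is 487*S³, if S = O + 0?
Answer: 249344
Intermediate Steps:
O = 8
S = 8 (S = 8 + 0 = 8)
487*S³ = 487*8³ = 487*512 = 249344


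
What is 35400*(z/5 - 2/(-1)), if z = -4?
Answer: 42480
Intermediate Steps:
35400*(z/5 - 2/(-1)) = 35400*(-4/5 - 2/(-1)) = 35400*(-4*⅕ - 2*(-1)) = 35400*(-⅘ + 2) = 35400*(6/5) = 42480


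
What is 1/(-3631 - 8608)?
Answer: -1/12239 ≈ -8.1706e-5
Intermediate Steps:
1/(-3631 - 8608) = 1/(-12239) = -1/12239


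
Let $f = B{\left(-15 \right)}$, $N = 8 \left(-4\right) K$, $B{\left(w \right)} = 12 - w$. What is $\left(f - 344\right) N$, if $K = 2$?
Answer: $20288$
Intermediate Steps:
$N = -64$ ($N = 8 \left(-4\right) 2 = \left(-32\right) 2 = -64$)
$f = 27$ ($f = 12 - -15 = 12 + 15 = 27$)
$\left(f - 344\right) N = \left(27 - 344\right) \left(-64\right) = \left(-317\right) \left(-64\right) = 20288$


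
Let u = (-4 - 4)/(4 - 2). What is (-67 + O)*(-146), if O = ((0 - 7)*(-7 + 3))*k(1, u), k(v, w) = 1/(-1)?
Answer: 13870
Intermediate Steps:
u = -4 (u = -8/2 = -8*1/2 = -4)
k(v, w) = -1
O = -28 (O = ((0 - 7)*(-7 + 3))*(-1) = -7*(-4)*(-1) = 28*(-1) = -28)
(-67 + O)*(-146) = (-67 - 28)*(-146) = -95*(-146) = 13870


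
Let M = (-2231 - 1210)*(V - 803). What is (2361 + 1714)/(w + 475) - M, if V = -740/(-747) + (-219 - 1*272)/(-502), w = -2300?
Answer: -25151299336849/9124854 ≈ -2.7564e+6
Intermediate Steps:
V = 738257/374994 (V = -740*(-1/747) + (-219 - 272)*(-1/502) = 740/747 - 491*(-1/502) = 740/747 + 491/502 = 738257/374994 ≈ 1.9687)
M = 344538067975/124998 (M = (-2231 - 1210)*(738257/374994 - 803) = -3441*(-300381925/374994) = 344538067975/124998 ≈ 2.7563e+6)
(2361 + 1714)/(w + 475) - M = (2361 + 1714)/(-2300 + 475) - 1*344538067975/124998 = 4075/(-1825) - 344538067975/124998 = 4075*(-1/1825) - 344538067975/124998 = -163/73 - 344538067975/124998 = -25151299336849/9124854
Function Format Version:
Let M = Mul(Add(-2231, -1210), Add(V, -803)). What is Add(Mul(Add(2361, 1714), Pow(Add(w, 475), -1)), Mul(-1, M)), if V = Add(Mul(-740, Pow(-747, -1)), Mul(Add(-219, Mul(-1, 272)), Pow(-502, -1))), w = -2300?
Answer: Rational(-25151299336849, 9124854) ≈ -2.7564e+6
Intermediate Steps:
V = Rational(738257, 374994) (V = Add(Mul(-740, Rational(-1, 747)), Mul(Add(-219, -272), Rational(-1, 502))) = Add(Rational(740, 747), Mul(-491, Rational(-1, 502))) = Add(Rational(740, 747), Rational(491, 502)) = Rational(738257, 374994) ≈ 1.9687)
M = Rational(344538067975, 124998) (M = Mul(Add(-2231, -1210), Add(Rational(738257, 374994), -803)) = Mul(-3441, Rational(-300381925, 374994)) = Rational(344538067975, 124998) ≈ 2.7563e+6)
Add(Mul(Add(2361, 1714), Pow(Add(w, 475), -1)), Mul(-1, M)) = Add(Mul(Add(2361, 1714), Pow(Add(-2300, 475), -1)), Mul(-1, Rational(344538067975, 124998))) = Add(Mul(4075, Pow(-1825, -1)), Rational(-344538067975, 124998)) = Add(Mul(4075, Rational(-1, 1825)), Rational(-344538067975, 124998)) = Add(Rational(-163, 73), Rational(-344538067975, 124998)) = Rational(-25151299336849, 9124854)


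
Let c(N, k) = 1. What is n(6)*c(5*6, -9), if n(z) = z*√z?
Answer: 6*√6 ≈ 14.697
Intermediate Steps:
n(z) = z^(3/2)
n(6)*c(5*6, -9) = 6^(3/2)*1 = (6*√6)*1 = 6*√6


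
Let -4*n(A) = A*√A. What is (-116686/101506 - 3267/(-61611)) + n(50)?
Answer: -103901834/94755851 - 125*√2/2 ≈ -89.485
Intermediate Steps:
n(A) = -A^(3/2)/4 (n(A) = -A*√A/4 = -A^(3/2)/4)
(-116686/101506 - 3267/(-61611)) + n(50) = (-116686/101506 - 3267/(-61611)) - 125*√2/2 = (-116686*1/101506 - 3267*(-1/61611)) - 125*√2/2 = (-58343/50753 + 99/1867) - 125*√2/2 = -103901834/94755851 - 125*√2/2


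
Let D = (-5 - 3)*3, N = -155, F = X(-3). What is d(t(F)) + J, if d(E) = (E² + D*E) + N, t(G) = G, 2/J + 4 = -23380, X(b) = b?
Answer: -865209/11692 ≈ -74.000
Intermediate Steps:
J = -1/11692 (J = 2/(-4 - 23380) = 2/(-23384) = 2*(-1/23384) = -1/11692 ≈ -8.5529e-5)
F = -3
D = -24 (D = -8*3 = -24)
d(E) = -155 + E² - 24*E (d(E) = (E² - 24*E) - 155 = -155 + E² - 24*E)
d(t(F)) + J = (-155 + (-3)² - 24*(-3)) - 1/11692 = (-155 + 9 + 72) - 1/11692 = -74 - 1/11692 = -865209/11692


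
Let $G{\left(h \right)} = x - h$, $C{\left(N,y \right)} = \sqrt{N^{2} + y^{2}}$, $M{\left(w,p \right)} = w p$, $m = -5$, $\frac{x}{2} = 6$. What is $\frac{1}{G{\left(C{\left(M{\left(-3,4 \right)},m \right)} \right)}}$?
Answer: $-1$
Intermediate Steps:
$x = 12$ ($x = 2 \cdot 6 = 12$)
$M{\left(w,p \right)} = p w$
$G{\left(h \right)} = 12 - h$
$\frac{1}{G{\left(C{\left(M{\left(-3,4 \right)},m \right)} \right)}} = \frac{1}{12 - \sqrt{\left(4 \left(-3\right)\right)^{2} + \left(-5\right)^{2}}} = \frac{1}{12 - \sqrt{\left(-12\right)^{2} + 25}} = \frac{1}{12 - \sqrt{144 + 25}} = \frac{1}{12 - \sqrt{169}} = \frac{1}{12 - 13} = \frac{1}{-1} = -1$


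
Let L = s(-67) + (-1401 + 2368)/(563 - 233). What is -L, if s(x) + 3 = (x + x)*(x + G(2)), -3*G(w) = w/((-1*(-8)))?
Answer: -1483201/165 ≈ -8989.1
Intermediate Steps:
G(w) = -w/24 (G(w) = -w/(3*((-1*(-8)))) = -w/(3*8) = -w/24)
s(x) = -3 + 2*x*(-1/12 + x) (s(x) = -3 + (x + x)*(x - 1/24*2) = -3 + (2*x)*(x - 1/12) = -3 + (2*x)*(-1/12 + x) = -3 + 2*x*(-1/12 + x))
L = 1483201/165 (L = (-3 + 2*(-67)² - ⅙*(-67)) + (-1401 + 2368)/(563 - 233) = (-3 + 2*4489 + 67/6) + 967/330 = (-3 + 8978 + 67/6) + 967*(1/330) = 53917/6 + 967/330 = 1483201/165 ≈ 8989.1)
-L = -1*1483201/165 = -1483201/165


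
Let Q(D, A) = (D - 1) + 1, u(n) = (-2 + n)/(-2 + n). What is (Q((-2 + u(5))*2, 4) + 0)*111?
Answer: -222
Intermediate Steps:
u(n) = 1
Q(D, A) = D (Q(D, A) = (-1 + D) + 1 = D)
(Q((-2 + u(5))*2, 4) + 0)*111 = ((-2 + 1)*2 + 0)*111 = (-1*2 + 0)*111 = (-2 + 0)*111 = -2*111 = -222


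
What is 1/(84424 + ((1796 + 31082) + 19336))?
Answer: 1/136638 ≈ 7.3186e-6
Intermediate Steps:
1/(84424 + ((1796 + 31082) + 19336)) = 1/(84424 + (32878 + 19336)) = 1/(84424 + 52214) = 1/136638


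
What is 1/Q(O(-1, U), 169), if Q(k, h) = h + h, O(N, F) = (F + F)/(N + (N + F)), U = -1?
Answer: 1/338 ≈ 0.0029586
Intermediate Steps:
O(N, F) = 2*F/(F + 2*N) (O(N, F) = (2*F)/(N + (F + N)) = (2*F)/(F + 2*N) = 2*F/(F + 2*N))
Q(k, h) = 2*h
1/Q(O(-1, U), 169) = 1/(2*169) = 1/338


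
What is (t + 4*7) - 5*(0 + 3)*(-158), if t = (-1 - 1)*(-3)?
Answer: 2404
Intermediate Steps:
t = 6 (t = -2*(-3) = 6)
(t + 4*7) - 5*(0 + 3)*(-158) = (6 + 4*7) - 5*(0 + 3)*(-158) = (6 + 28) - 5*3*(-158) = 34 - 15*(-158) = 34 + 2370 = 2404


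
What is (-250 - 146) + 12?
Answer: -384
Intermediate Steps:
(-250 - 146) + 12 = -396 + 12 = -384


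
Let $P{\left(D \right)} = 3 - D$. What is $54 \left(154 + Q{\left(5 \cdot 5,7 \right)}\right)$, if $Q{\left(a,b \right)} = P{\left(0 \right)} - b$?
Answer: $8100$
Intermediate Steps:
$Q{\left(a,b \right)} = 3 - b$ ($Q{\left(a,b \right)} = \left(3 - 0\right) - b = \left(3 + 0\right) - b = 3 - b$)
$54 \left(154 + Q{\left(5 \cdot 5,7 \right)}\right) = 54 \left(154 + \left(3 - 7\right)\right) = 54 \left(154 - 4\right) = 54 \cdot 150 = 8100$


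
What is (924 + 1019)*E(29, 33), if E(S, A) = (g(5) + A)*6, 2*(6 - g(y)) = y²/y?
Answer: 425517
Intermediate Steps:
g(y) = 6 - y/2 (g(y) = 6 - y²/(2*y) = 6 - y/2)
E(S, A) = 21 + 6*A (E(S, A) = ((6 - ½*5) + A)*6 = ((6 - 5/2) + A)*6 = (7/2 + A)*6 = 21 + 6*A)
(924 + 1019)*E(29, 33) = (924 + 1019)*(21 + 6*33) = 1943*(21 + 198) = 1943*219 = 425517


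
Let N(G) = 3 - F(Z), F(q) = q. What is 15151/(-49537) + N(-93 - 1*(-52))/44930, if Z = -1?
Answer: -340268141/1112848705 ≈ -0.30576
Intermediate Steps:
N(G) = 4 (N(G) = 3 - 1*(-1) = 3 + 1 = 4)
15151/(-49537) + N(-93 - 1*(-52))/44930 = 15151/(-49537) + 4/44930 = 15151*(-1/49537) + 4*(1/44930) = -15151/49537 + 2/22465 = -340268141/1112848705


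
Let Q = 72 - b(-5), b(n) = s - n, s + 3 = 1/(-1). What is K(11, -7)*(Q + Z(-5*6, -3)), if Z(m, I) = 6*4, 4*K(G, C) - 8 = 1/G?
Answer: 8455/44 ≈ 192.16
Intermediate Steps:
s = -4 (s = -3 + 1/(-1) = -3 - 1 = -4)
K(G, C) = 2 + 1/(4*G)
b(n) = -4 - n
Z(m, I) = 24
Q = 71 (Q = 72 - (-4 - 1*(-5)) = 72 - (-4 + 5) = 72 - 1*1 = 72 - 1 = 71)
K(11, -7)*(Q + Z(-5*6, -3)) = (2 + (1/4)/11)*(71 + 24) = (2 + (1/4)*(1/11))*95 = (2 + 1/44)*95 = (89/44)*95 = 8455/44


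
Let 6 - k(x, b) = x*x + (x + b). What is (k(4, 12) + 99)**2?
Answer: 5329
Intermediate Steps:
k(x, b) = 6 - b - x - x**2 (k(x, b) = 6 - (x*x + (x + b)) = 6 - (x**2 + (b + x)) = 6 - (b + x + x**2) = 6 + (-b - x - x**2) = 6 - b - x - x**2)
(k(4, 12) + 99)**2 = ((6 - 1*12 - 1*4 - 1*4**2) + 99)**2 = ((6 - 12 - 4 - 1*16) + 99)**2 = ((6 - 12 - 4 - 16) + 99)**2 = (-26 + 99)**2 = 73**2 = 5329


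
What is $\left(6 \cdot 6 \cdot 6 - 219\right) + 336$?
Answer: $333$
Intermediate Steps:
$\left(6 \cdot 6 \cdot 6 - 219\right) + 336 = \left(36 \cdot 6 - 219\right) + 336 = \left(216 - 219\right) + 336 = -3 + 336 = 333$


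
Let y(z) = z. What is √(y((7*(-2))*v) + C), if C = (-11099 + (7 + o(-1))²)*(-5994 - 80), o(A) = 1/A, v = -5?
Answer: 2*√16799183 ≈ 8197.4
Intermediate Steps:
o(A) = 1/A
C = 67196662 (C = (-11099 + (7 + 1/(-1))²)*(-5994 - 80) = (-11099 + (7 - 1)²)*(-6074) = (-11099 + 6²)*(-6074) = (-11099 + 36)*(-6074) = -11063*(-6074) = 67196662)
√(y((7*(-2))*v) + C) = √((7*(-2))*(-5) + 67196662) = √(-14*(-5) + 67196662) = √(70 + 67196662) = √67196732 = 2*√16799183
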